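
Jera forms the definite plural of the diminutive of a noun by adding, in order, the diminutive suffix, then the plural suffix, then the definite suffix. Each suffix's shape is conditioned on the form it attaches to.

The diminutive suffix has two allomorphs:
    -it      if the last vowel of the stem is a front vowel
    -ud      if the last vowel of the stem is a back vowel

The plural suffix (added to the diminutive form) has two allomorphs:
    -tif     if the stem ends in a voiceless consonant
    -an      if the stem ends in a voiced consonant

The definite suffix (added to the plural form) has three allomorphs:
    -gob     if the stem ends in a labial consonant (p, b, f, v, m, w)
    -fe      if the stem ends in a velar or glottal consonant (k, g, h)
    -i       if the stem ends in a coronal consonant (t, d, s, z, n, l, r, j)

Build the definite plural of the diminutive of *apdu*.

The last vowel of *apdu* is /u/, which is a back vowel, so the diminutive suffix is -ud, giving *apduud*.
The diminutive form *apduud* — final consonant /d/ (voiced) → -an → *apduudan*.
The plural form *apduudan* — final consonant /n/ (coronal) → -i → *apduudani*.

apduudani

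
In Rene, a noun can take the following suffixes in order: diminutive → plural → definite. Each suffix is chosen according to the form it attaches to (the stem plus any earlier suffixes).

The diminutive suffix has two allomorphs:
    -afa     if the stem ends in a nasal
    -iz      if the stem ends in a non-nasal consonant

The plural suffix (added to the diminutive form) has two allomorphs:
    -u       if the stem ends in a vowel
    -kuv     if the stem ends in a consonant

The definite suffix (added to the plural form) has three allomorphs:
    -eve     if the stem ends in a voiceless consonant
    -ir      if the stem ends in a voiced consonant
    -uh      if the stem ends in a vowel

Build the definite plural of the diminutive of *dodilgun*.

dodilgunafauuh

Since the final consonant of *dodilgun* is /n/ (a nasal), it takes -afa, giving *dodilgunafa*.
The diminutive form *dodilgunafa* — final sound /a/ (a vowel) → -u → *dodilgunafau*.
The plural form *dodilgunafau* — final sound /u/ (a vowel) → -uh → *dodilgunafauuh*.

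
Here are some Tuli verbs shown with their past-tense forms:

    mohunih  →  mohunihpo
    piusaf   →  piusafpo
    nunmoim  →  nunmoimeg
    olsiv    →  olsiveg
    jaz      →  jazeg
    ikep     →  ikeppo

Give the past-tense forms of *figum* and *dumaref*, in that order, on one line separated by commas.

The alternation tracks the final consonant of the stem — -po when the stem ends in a voiceless consonant (*mohunih*, *piusaf*, *ikep*); -eg when the stem ends in a voiced consonant (*nunmoim*, *olsiv*, *jaz*).
The final consonant of *figum* is /m/, which is voiced, so the suffix is -eg, giving *figumeg*.
*dumaref*: final consonant = /f/, voiceless → -po → *dumarefpo*.

figumeg, dumarefpo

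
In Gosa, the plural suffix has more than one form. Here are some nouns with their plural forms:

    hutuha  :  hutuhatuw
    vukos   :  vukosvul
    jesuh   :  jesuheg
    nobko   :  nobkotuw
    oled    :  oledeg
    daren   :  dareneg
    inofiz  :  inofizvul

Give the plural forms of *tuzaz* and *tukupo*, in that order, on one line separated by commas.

tuzazvul, tukupotuw

The suffix is conditioned by the final sound: -vul when the stem ends in a sibilant (*vukos*, *inofiz*); -eg when the stem ends in a non-sibilant consonant (*jesuh*, *oled*, *daren*); -tuw when the stem ends in a vowel (*hutuha*, *nobko*).
The final sound of *tuzaz* is /z/, which is a sibilant, so the suffix is -vul, giving *tuzazvul*.
Since the final sound of *tukupo* is /o/ (a vowel), it takes -tuw, giving *tukupotuw*.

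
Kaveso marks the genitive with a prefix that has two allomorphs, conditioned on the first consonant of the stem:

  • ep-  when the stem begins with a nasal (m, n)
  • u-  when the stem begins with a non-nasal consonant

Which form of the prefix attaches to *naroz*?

*naroz* — first consonant /n/ (a nasal) → ep-.

ep-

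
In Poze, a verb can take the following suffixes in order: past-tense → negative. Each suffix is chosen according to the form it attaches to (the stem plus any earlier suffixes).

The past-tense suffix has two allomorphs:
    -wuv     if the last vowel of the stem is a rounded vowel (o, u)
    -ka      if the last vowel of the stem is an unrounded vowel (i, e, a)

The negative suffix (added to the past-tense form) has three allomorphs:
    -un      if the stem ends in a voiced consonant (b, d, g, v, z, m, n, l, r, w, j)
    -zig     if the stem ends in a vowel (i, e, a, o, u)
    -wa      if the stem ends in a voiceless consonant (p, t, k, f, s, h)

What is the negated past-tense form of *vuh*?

*vuh* — last vowel /u/ (a rounded vowel) → -wuv → *vuhwuv*.
The past-tense form *vuhwuv*: final sound = /v/, a voiced consonant → -un → *vuhwuvun*.

vuhwuvun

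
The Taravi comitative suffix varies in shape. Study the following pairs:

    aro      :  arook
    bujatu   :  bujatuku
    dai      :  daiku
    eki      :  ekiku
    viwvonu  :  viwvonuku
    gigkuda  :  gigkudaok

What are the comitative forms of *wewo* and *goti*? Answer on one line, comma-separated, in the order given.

The pattern is height harmony: -ku when the last vowel of the stem is a high vowel (*bujatu*, *dai*, *eki*, *viwvonu*); -ok when the last vowel of the stem is a non-high vowel (*aro*, *gigkuda*).
*wewo*: last vowel = /o/, a non-high vowel → -ok → *wewook*.
*goti*: last vowel = /i/, a high vowel → -ku → *gotiku*.

wewook, gotiku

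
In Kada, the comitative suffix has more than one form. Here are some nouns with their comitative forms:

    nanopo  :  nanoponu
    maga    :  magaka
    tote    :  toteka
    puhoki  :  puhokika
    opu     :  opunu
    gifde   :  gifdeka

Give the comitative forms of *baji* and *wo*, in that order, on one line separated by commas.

bajika, wonu

The pattern is rounding harmony: -nu when the last vowel of the stem is a rounded vowel (*nanopo*, *opu*); -ka when the last vowel of the stem is an unrounded vowel (*maga*, *tote*, *puhoki*, *gifde*).
*baji* — last vowel /i/ (an unrounded vowel) → -ka → *bajika*.
The last vowel of *wo* is /o/, which is a rounded vowel, so the suffix is -nu, giving *wonu*.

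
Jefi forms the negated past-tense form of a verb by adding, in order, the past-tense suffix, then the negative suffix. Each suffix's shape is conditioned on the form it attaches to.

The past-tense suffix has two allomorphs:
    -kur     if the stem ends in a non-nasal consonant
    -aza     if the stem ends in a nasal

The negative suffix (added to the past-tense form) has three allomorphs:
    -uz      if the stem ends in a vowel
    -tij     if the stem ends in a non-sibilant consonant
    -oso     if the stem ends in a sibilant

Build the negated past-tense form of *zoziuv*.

zoziuvkurtij

*zoziuv* — final consonant /v/ (non-nasal) → -kur → *zoziuvkur*.
The final sound of the past-tense form *zoziuvkur* is /r/, which is a non-sibilant consonant, so the negative suffix is -tij, giving *zoziuvkurtij*.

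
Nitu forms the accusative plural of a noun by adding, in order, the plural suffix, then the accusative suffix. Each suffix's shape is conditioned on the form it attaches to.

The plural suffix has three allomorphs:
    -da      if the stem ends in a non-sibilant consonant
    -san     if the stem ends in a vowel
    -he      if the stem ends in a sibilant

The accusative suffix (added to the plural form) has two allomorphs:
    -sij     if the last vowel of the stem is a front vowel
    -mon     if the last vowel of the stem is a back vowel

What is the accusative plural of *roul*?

Since the final sound of *roul* is /l/ (a non-sibilant consonant), it takes -da, giving *roulda*.
The plural form *roulda*: last vowel = /a/, a back vowel → -mon → *rouldamon*.

rouldamon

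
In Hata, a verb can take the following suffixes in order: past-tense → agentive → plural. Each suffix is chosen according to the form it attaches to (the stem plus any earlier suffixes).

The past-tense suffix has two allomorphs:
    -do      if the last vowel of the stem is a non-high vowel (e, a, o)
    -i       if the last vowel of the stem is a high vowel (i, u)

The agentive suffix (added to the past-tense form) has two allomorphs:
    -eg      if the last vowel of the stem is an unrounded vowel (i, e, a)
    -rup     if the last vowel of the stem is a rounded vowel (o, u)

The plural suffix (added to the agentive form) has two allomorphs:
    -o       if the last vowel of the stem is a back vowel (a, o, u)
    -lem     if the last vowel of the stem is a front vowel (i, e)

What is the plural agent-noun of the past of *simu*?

simuieglem

*simu* — last vowel /u/ (a high vowel) → -i → *simui*.
The past-tense form *simui*: last vowel = /i/, an unrounded vowel → -eg → *simuieg*.
The last vowel of the agentive form *simuieg* is /e/, which is a front vowel, so the plural suffix is -lem, giving *simuieglem*.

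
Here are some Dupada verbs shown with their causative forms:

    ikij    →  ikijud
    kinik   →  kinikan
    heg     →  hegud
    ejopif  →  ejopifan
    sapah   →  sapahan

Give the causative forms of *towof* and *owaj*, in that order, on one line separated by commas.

The alternation tracks the final consonant of the stem — -an when the stem ends in a voiceless consonant (*kinik*, *ejopif*, *sapah*); -ud when the stem ends in a voiced consonant (*ikij*, *heg*).
*towof*: final consonant = /f/, voiceless → -an → *towofan*.
*owaj* — final consonant /j/ (voiced) → -ud → *owajud*.

towofan, owajud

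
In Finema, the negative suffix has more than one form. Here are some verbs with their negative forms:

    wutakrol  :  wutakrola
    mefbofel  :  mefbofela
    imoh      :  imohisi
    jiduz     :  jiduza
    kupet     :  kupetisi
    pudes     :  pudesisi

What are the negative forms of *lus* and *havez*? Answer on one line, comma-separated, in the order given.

The alternation tracks the final consonant of the stem — -isi when the stem ends in a voiceless consonant (*imoh*, *kupet*, *pudes*); -a when the stem ends in a voiced consonant (*wutakrol*, *mefbofel*, *jiduz*).
*lus* — final consonant /s/ (voiceless) → -isi → *lusisi*.
*havez*: final consonant = /z/, voiced → -a → *haveza*.

lusisi, haveza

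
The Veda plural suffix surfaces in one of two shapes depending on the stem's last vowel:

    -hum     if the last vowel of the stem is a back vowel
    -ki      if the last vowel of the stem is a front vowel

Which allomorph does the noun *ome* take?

*ome*: last vowel = /e/, a front vowel → -ki.

-ki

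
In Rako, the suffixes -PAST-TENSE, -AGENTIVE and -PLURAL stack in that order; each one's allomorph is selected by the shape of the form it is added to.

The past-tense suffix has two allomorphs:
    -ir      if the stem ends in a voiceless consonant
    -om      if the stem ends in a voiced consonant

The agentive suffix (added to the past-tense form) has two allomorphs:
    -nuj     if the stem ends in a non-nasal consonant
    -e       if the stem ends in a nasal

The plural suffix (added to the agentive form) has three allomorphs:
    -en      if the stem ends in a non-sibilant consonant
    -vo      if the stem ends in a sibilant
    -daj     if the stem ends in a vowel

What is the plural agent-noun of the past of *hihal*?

*hihal* — final consonant /l/ (voiced) → -om → *hihalom*.
The final consonant of the past-tense form *hihalom* is /m/, which is a nasal, so the agentive suffix is -e, giving *hihalome*.
The agentive form *hihalome* — final sound /e/ (a vowel) → -daj → *hihalomedaj*.

hihalomedaj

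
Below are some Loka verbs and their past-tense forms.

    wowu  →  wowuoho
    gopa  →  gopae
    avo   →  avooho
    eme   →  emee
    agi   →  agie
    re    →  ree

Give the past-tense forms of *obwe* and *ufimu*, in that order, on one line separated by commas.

obwee, ufimuoho

Looking at the last vowel of each stem: -oho when the last vowel of the stem is a rounded vowel (*wowu*, *avo*); -e when the last vowel of the stem is an unrounded vowel (*gopa*, *eme*, *agi*, *re*).
Since the last vowel of *obwe* is /e/ (an unrounded vowel), it takes -e, giving *obwee*.
Since the last vowel of *ufimu* is /u/ (a rounded vowel), it takes -oho, giving *ufimuoho*.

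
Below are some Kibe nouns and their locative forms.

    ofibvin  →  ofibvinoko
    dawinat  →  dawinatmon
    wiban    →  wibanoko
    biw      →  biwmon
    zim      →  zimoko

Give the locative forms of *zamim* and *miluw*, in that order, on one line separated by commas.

zamimoko, miluwmon

Looking at the final consonant of each stem: -oko when the stem ends in a nasal (*ofibvin*, *wiban*, *zim*); -mon when the stem ends in a non-nasal consonant (*dawinat*, *biw*).
The final consonant of *zamim* is /m/, which is a nasal, so the suffix is -oko, giving *zamimoko*.
*miluw*: final consonant = /w/, non-nasal → -mon → *miluwmon*.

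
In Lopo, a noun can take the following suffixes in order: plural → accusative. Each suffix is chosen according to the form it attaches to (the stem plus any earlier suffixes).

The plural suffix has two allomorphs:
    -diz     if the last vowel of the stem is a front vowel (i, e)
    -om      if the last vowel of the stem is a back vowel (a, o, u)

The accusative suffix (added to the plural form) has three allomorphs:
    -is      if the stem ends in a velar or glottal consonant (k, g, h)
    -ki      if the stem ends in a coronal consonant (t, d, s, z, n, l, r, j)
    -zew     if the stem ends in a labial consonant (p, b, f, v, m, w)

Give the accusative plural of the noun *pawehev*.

*pawehev*: last vowel = /e/, a front vowel → -diz → *pawehevdiz*.
The final consonant of the plural form *pawehevdiz* is /z/, which is coronal, so the accusative suffix is -ki, giving *pawehevdizki*.

pawehevdizki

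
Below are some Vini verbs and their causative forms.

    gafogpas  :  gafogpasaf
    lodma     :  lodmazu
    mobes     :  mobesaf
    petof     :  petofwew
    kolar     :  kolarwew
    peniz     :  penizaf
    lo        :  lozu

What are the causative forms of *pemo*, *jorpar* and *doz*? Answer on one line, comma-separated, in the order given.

pemozu, jorparwew, dozaf

The suffix is conditioned by the final sound: -af when the stem ends in a sibilant (*gafogpas*, *mobes*, *peniz*); -wew when the stem ends in a non-sibilant consonant (*petof*, *kolar*); -zu when the stem ends in a vowel (*lodma*, *lo*).
*pemo* — final sound /o/ (a vowel) → -zu → *pemozu*.
*jorpar*: final sound = /r/, a non-sibilant consonant → -wew → *jorparwew*.
Since the final sound of *doz* is /z/ (a sibilant), it takes -af, giving *dozaf*.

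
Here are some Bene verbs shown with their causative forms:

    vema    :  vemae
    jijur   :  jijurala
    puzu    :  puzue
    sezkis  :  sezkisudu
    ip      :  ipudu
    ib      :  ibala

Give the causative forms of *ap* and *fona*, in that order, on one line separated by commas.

apudu, fonae

The pattern is voicing of the final sound: -udu when the stem ends in a voiceless consonant (*sezkis*, *ip*); -ala when the stem ends in a voiced consonant (*jijur*, *ib*); -e when the stem ends in a vowel (*vema*, *puzu*).
*ap* — final sound /p/ (a voiceless consonant) → -udu → *apudu*.
Since the final sound of *fona* is /a/ (a vowel), it takes -e, giving *fonae*.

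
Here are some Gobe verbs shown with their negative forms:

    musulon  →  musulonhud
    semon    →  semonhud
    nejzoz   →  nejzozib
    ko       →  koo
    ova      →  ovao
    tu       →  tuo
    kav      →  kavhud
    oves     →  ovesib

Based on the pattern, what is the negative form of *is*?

The suffix is conditioned by the final sound: -ib when the stem ends in a sibilant (*nejzoz*, *oves*); -hud when the stem ends in a non-sibilant consonant (*musulon*, *semon*, *kav*); -o when the stem ends in a vowel (*ko*, *ova*, *tu*).
*is* — final sound /s/ (a sibilant) → -ib → *isib*.

isib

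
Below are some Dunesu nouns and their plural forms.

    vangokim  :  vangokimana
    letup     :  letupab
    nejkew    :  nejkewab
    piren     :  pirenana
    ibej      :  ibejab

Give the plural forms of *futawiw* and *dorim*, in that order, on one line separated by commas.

futawiwab, dorimana

The pattern is nasality of the final consonant: -ana when the stem ends in a nasal (*vangokim*, *piren*); -ab when the stem ends in a non-nasal consonant (*letup*, *nejkew*, *ibej*).
*futawiw*: final consonant = /w/, non-nasal → -ab → *futawiwab*.
*dorim*: final consonant = /m/, a nasal → -ana → *dorimana*.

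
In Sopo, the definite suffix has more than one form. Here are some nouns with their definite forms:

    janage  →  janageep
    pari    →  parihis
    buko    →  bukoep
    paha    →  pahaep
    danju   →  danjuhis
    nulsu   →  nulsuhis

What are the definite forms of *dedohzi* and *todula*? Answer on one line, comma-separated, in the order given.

The pattern is height harmony: -his when the last vowel of the stem is a high vowel (*pari*, *danju*, *nulsu*); -ep when the last vowel of the stem is a non-high vowel (*janage*, *buko*, *paha*).
*dedohzi* — last vowel /i/ (a high vowel) → -his → *dedohzihis*.
Since the last vowel of *todula* is /a/ (a non-high vowel), it takes -ep, giving *todulaep*.

dedohzihis, todulaep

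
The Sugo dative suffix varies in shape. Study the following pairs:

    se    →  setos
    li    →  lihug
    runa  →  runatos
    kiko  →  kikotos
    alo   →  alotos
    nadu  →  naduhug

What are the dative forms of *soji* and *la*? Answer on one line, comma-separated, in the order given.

The alternation tracks the last vowel of the stem — -hug when the last vowel of the stem is a high vowel (*li*, *nadu*); -tos when the last vowel of the stem is a non-high vowel (*se*, *runa*, *kiko*, *alo*).
Since the last vowel of *soji* is /i/ (a high vowel), it takes -hug, giving *sojihug*.
Since the last vowel of *la* is /a/ (a non-high vowel), it takes -tos, giving *latos*.

sojihug, latos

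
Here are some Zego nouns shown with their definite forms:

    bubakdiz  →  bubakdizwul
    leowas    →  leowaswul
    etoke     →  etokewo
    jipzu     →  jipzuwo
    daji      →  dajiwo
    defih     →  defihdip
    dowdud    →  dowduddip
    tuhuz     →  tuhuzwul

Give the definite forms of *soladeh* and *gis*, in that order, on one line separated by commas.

soladehdip, giswul

The suffix is conditioned by the final sound: -wul when the stem ends in a sibilant (*bubakdiz*, *leowas*, *tuhuz*); -dip when the stem ends in a non-sibilant consonant (*defih*, *dowdud*); -wo when the stem ends in a vowel (*etoke*, *jipzu*, *daji*).
Since the final sound of *soladeh* is /h/ (a non-sibilant consonant), it takes -dip, giving *soladehdip*.
*gis* — final sound /s/ (a sibilant) → -wul → *giswul*.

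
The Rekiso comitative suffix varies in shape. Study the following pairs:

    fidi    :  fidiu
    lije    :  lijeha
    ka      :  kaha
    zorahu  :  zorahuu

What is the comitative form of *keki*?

kekiu

The alternation tracks the last vowel of the stem — -u when the last vowel of the stem is a high vowel (*fidi*, *zorahu*); -ha when the last vowel of the stem is a non-high vowel (*lije*, *ka*).
The last vowel of *keki* is /i/, which is a high vowel, so the suffix is -u, giving *kekiu*.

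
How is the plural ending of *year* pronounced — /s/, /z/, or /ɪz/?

The stem *year* ends in a voiced non-sibilant sound.
The plural suffix surfaces as /ɪz/ after sibilants, /s/ after other voiceless consonants, and /z/ after other voiced sounds.
So the plural -s on *year* is pronounced /z/.

/z/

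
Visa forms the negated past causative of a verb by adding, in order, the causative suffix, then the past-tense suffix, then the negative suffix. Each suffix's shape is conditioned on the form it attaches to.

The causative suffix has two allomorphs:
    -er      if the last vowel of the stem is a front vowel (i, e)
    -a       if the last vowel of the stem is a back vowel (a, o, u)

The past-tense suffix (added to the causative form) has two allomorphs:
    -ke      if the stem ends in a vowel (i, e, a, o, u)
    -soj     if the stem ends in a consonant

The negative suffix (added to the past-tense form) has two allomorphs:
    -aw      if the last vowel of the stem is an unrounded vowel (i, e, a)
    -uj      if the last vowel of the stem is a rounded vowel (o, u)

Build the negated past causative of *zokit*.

zokitersojuj

The last vowel of *zokit* is /i/, which is a front vowel, so the causative suffix is -er, giving *zokiter*.
The causative form *zokiter*: final sound = /r/, a consonant → -soj → *zokitersoj*.
The last vowel of the past-tense form *zokitersoj* is /o/, which is a rounded vowel, so the negative suffix is -uj, giving *zokitersojuj*.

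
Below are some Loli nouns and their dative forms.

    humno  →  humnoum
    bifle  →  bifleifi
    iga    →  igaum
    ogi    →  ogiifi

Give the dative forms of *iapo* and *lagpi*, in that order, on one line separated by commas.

iapoum, lagpiifi

Looking at the last vowel of each stem: -ifi when the last vowel of the stem is a front vowel (*bifle*, *ogi*); -um when the last vowel of the stem is a back vowel (*humno*, *iga*).
Since the last vowel of *iapo* is /o/ (a back vowel), it takes -um, giving *iapoum*.
The last vowel of *lagpi* is /i/, which is a front vowel, so the suffix is -ifi, giving *lagpiifi*.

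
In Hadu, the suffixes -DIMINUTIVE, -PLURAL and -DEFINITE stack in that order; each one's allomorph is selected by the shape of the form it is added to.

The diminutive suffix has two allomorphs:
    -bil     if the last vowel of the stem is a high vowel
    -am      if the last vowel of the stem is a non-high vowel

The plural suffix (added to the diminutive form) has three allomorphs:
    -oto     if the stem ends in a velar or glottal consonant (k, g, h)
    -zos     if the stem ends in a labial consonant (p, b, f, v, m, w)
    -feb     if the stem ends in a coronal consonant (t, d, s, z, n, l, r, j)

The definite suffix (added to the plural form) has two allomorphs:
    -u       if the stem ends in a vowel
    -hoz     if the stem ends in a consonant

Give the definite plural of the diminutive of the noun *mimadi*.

mimadibilfebhoz

*mimadi* — last vowel /i/ (a high vowel) → -bil → *mimadibil*.
The final consonant of the diminutive form *mimadibil* is /l/, which is coronal, so the plural suffix is -feb, giving *mimadibilfeb*.
Since the final sound of the plural form *mimadibilfeb* is /b/ (a consonant), it takes -hoz, giving *mimadibilfebhoz*.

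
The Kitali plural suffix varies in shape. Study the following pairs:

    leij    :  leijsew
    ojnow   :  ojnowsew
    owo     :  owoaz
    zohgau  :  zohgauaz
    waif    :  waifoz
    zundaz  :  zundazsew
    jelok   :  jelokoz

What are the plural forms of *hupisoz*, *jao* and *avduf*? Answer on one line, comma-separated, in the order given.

hupisozsew, jaoaz, avdufoz

The pattern is voicing of the final sound: -oz when the stem ends in a voiceless consonant (*waif*, *jelok*); -sew when the stem ends in a voiced consonant (*leij*, *ojnow*, *zundaz*); -az when the stem ends in a vowel (*owo*, *zohgau*).
*hupisoz* — final sound /z/ (a voiced consonant) → -sew → *hupisozsew*.
The final sound of *jao* is /o/, which is a vowel, so the suffix is -az, giving *jaoaz*.
The final sound of *avduf* is /f/, which is a voiceless consonant, so the suffix is -oz, giving *avdufoz*.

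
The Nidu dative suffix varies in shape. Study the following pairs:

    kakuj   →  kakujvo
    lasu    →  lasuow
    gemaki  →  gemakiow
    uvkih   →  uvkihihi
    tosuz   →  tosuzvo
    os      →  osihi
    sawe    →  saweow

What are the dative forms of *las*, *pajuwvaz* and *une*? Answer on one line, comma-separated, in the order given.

The alternation tracks the final sound of the stem — -ihi when the stem ends in a voiceless consonant (*uvkih*, *os*); -vo when the stem ends in a voiced consonant (*kakuj*, *tosuz*); -ow when the stem ends in a vowel (*lasu*, *gemaki*, *sawe*).
The final sound of *las* is /s/, which is a voiceless consonant, so the suffix is -ihi, giving *lasihi*.
Since the final sound of *pajuwvaz* is /z/ (a voiced consonant), it takes -vo, giving *pajuwvazvo*.
*une* — final sound /e/ (a vowel) → -ow → *uneow*.

lasihi, pajuwvazvo, uneow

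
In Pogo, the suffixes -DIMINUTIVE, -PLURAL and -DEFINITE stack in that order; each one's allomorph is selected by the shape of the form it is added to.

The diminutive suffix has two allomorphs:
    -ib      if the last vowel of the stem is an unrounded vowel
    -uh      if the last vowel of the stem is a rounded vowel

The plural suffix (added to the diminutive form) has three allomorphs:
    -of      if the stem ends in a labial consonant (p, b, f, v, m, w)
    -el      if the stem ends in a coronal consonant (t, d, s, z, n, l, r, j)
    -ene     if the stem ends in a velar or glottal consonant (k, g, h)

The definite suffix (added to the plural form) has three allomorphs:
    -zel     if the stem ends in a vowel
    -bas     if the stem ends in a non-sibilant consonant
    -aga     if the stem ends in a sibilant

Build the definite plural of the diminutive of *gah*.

gahibofbas

*gah*: last vowel = /a/, an unrounded vowel → -ib → *gahib*.
The diminutive form *gahib*: final consonant = /b/, labial → -of → *gahibof*.
Since the final sound of the plural form *gahibof* is /f/ (a non-sibilant consonant), it takes -bas, giving *gahibofbas*.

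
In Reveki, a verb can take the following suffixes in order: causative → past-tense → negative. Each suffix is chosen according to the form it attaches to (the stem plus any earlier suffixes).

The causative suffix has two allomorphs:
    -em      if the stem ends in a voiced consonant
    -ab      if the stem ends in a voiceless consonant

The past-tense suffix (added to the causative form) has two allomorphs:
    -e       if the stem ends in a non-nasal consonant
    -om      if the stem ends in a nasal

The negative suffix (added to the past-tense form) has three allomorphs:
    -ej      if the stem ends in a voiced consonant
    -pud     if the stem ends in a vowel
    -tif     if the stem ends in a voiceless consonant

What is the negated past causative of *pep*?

pepabepud

Since the final consonant of *pep* is /p/ (voiceless), it takes -ab, giving *pepab*.
Since the final consonant of the causative form *pepab* is /b/ (non-nasal), it takes -e, giving *pepabe*.
The past-tense form *pepabe* — final sound /e/ (a vowel) → -pud → *pepabepud*.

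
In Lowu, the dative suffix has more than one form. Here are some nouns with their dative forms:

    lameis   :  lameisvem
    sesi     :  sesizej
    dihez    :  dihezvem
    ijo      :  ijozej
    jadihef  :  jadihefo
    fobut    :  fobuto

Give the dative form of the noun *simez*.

The alternation tracks the final sound of the stem — -vem when the stem ends in a sibilant (*lameis*, *dihez*); -o when the stem ends in a non-sibilant consonant (*jadihef*, *fobut*); -zej when the stem ends in a vowel (*sesi*, *ijo*).
*simez*: final sound = /z/, a sibilant → -vem → *simezvem*.

simezvem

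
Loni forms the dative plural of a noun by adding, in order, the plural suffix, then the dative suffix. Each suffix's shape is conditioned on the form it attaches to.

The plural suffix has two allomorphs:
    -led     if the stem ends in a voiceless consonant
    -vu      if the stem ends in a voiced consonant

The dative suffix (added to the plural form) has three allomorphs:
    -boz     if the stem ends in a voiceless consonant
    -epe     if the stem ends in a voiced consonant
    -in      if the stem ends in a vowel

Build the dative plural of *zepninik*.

zepninikledepe

Since the final consonant of *zepninik* is /k/ (voiceless), it takes -led, giving *zepninikled*.
The plural form *zepninikled* — final sound /d/ (a voiced consonant) → -epe → *zepninikledepe*.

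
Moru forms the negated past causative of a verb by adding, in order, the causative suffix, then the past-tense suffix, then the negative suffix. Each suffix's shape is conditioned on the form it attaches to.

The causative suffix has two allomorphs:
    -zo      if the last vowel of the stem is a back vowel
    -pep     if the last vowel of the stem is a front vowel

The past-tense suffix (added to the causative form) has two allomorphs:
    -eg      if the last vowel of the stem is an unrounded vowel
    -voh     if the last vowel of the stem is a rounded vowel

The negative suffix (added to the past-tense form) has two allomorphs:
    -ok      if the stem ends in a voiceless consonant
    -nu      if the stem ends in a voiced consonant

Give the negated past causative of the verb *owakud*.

*owakud*: last vowel = /u/, a back vowel → -zo → *owakudzo*.
The causative form *owakudzo*: last vowel = /o/, a rounded vowel → -voh → *owakudzovoh*.
The final consonant of the past-tense form *owakudzovoh* is /h/, which is voiceless, so the negative suffix is -ok, giving *owakudzovohok*.

owakudzovohok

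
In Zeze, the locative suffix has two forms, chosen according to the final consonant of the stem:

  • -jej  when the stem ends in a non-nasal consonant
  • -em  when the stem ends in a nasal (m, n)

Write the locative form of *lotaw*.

The final consonant of *lotaw* is /w/, which is non-nasal, so the suffix is -jej, giving *lotawjej*.

lotawjej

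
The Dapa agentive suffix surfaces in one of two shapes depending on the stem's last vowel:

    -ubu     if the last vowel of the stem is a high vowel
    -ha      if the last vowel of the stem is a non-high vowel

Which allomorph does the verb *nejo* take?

-ha

*nejo* — last vowel /o/ (a non-high vowel) → -ha.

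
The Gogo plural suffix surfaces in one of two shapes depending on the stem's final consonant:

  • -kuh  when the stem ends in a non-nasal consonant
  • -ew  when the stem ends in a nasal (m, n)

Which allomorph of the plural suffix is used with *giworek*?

*giworek* — final consonant /k/ (non-nasal) → -kuh.

-kuh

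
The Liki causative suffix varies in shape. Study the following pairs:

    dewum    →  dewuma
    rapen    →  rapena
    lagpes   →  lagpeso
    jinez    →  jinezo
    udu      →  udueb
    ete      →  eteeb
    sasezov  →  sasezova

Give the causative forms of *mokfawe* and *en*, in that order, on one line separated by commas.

Looking at the final sound of each stem: -o when the stem ends in a sibilant (*lagpes*, *jinez*); -a when the stem ends in a non-sibilant consonant (*dewum*, *rapen*, *sasezov*); -eb when the stem ends in a vowel (*udu*, *ete*).
*mokfawe* — final sound /e/ (a vowel) → -eb → *mokfaweeb*.
The final sound of *en* is /n/, which is a non-sibilant consonant, so the suffix is -a, giving *ena*.

mokfaweeb, ena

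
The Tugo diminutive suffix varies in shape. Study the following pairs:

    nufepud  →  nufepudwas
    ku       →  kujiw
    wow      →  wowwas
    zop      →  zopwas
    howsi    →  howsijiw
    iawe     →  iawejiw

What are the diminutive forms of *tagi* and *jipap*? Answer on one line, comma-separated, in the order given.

The alternation tracks the final sound of the stem — -was when the stem ends in a consonant (*nufepud*, *wow*, *zop*); -jiw when the stem ends in a vowel (*ku*, *howsi*, *iawe*).
*tagi*: final sound = /i/, a vowel → -jiw → *tagijiw*.
*jipap*: final sound = /p/, a consonant → -was → *jipapwas*.

tagijiw, jipapwas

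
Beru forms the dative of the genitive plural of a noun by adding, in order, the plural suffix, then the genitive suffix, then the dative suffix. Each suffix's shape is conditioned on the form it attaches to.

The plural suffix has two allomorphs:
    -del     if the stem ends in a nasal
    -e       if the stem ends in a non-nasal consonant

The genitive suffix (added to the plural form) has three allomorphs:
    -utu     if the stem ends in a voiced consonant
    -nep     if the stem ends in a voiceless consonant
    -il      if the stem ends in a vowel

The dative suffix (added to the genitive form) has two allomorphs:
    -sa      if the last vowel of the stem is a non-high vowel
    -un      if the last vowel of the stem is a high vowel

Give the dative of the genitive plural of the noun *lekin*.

lekindelutuun

Since the final consonant of *lekin* is /n/ (a nasal), it takes -del, giving *lekindel*.
The plural form *lekindel* — final sound /l/ (a voiced consonant) → -utu → *lekindelutu*.
The last vowel of the genitive form *lekindelutu* is /u/, which is a high vowel, so the dative suffix is -un, giving *lekindelutuun*.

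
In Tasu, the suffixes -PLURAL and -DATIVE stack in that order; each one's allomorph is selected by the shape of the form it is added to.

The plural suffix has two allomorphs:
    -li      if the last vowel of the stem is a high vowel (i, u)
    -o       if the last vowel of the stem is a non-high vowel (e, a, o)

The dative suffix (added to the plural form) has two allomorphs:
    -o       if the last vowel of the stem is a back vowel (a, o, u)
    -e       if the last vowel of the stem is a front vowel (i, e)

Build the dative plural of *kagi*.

kagilie

*kagi*: last vowel = /i/, a high vowel → -li → *kagili*.
The plural form *kagili* — last vowel /i/ (a front vowel) → -e → *kagilie*.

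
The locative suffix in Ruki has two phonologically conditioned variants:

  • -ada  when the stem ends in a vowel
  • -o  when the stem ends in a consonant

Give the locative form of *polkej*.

Since the final sound of *polkej* is /j/ (a consonant), it takes -o, giving *polkejo*.

polkejo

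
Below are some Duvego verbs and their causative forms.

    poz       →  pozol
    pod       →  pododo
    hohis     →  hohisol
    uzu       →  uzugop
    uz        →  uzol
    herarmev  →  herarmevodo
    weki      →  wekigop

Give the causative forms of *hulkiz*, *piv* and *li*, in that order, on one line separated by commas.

hulkizol, pivodo, ligop

Looking at the final sound of each stem: -ol when the stem ends in a sibilant (*poz*, *hohis*, *uz*); -odo when the stem ends in a non-sibilant consonant (*pod*, *herarmev*); -gop when the stem ends in a vowel (*uzu*, *weki*).
The final sound of *hulkiz* is /z/, which is a sibilant, so the suffix is -ol, giving *hulkizol*.
*piv*: final sound = /v/, a non-sibilant consonant → -odo → *pivodo*.
*li*: final sound = /i/, a vowel → -gop → *ligop*.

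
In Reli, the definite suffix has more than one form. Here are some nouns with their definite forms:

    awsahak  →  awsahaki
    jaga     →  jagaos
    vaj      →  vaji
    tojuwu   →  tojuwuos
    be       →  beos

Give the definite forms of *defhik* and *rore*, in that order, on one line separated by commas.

Looking at the final sound of each stem: -i when the stem ends in a consonant (*awsahak*, *vaj*); -os when the stem ends in a vowel (*jaga*, *tojuwu*, *be*).
Since the final sound of *defhik* is /k/ (a consonant), it takes -i, giving *defhiki*.
*rore* — final sound /e/ (a vowel) → -os → *roreos*.

defhiki, roreos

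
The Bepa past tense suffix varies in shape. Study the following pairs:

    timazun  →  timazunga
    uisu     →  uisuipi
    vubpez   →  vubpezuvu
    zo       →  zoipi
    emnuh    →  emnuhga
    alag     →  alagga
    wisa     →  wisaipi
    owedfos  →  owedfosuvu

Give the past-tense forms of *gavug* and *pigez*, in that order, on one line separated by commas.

gavugga, pigezuvu

The alternation tracks the final sound of the stem — -uvu when the stem ends in a sibilant (*vubpez*, *owedfos*); -ga when the stem ends in a non-sibilant consonant (*timazun*, *emnuh*, *alag*); -ipi when the stem ends in a vowel (*uisu*, *zo*, *wisa*).
*gavug* — final sound /g/ (a non-sibilant consonant) → -ga → *gavugga*.
*pigez*: final sound = /z/, a sibilant → -uvu → *pigezuvu*.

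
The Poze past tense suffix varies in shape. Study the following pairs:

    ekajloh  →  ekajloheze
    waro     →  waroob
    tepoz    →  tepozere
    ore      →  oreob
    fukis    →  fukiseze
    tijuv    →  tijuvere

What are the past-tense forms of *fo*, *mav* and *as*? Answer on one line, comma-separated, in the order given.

Looking at the final sound of each stem: -eze when the stem ends in a voiceless consonant (*ekajloh*, *fukis*); -ere when the stem ends in a voiced consonant (*tepoz*, *tijuv*); -ob when the stem ends in a vowel (*waro*, *ore*).
*fo*: final sound = /o/, a vowel → -ob → *foob*.
*mav* — final sound /v/ (a voiced consonant) → -ere → *mavere*.
*as* — final sound /s/ (a voiceless consonant) → -eze → *aseze*.

foob, mavere, aseze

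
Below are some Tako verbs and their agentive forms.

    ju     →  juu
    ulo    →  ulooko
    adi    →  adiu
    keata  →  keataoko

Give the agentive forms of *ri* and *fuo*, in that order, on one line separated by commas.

riu, fuooko

The pattern is height harmony: -u when the last vowel of the stem is a high vowel (*ju*, *adi*); -oko when the last vowel of the stem is a non-high vowel (*ulo*, *keata*).
The last vowel of *ri* is /i/, which is a high vowel, so the suffix is -u, giving *riu*.
*fuo*: last vowel = /o/, a non-high vowel → -oko → *fuooko*.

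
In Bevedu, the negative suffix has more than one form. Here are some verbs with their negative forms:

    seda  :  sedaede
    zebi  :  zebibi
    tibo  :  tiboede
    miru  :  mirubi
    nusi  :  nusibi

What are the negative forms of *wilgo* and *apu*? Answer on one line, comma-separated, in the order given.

wilgoede, apubi

The pattern is height harmony: -bi when the last vowel of the stem is a high vowel (*zebi*, *miru*, *nusi*); -ede when the last vowel of the stem is a non-high vowel (*seda*, *tibo*).
*wilgo*: last vowel = /o/, a non-high vowel → -ede → *wilgoede*.
The last vowel of *apu* is /u/, which is a high vowel, so the suffix is -bi, giving *apubi*.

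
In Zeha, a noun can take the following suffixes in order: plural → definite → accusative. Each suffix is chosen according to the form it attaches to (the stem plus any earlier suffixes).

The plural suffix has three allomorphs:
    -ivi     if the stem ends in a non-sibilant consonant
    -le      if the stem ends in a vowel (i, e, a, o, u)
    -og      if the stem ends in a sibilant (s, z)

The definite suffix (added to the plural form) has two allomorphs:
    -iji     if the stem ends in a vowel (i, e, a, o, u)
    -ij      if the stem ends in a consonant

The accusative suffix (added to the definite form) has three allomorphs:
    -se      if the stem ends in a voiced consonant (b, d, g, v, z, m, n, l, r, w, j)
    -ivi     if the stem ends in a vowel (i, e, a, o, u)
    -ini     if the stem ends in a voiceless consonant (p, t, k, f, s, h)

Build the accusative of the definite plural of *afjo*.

afjoleijiivi

*afjo* — final sound /o/ (a vowel) → -le → *afjole*.
The plural form *afjole* — final sound /e/ (a vowel) → -iji → *afjoleiji*.
The definite form *afjoleiji*: final sound = /i/, a vowel → -ivi → *afjoleijiivi*.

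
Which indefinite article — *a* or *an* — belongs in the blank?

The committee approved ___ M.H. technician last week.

The indefinite article is chosen by the initial *sound* of the following word, not its spelling.
The initialism *M.H.* is read letter by letter; the first letter, M, is pronounced /ɛm/, which begins with a vowel sound.
So the article is *an*: The committee approved an M.H. technician last week.

an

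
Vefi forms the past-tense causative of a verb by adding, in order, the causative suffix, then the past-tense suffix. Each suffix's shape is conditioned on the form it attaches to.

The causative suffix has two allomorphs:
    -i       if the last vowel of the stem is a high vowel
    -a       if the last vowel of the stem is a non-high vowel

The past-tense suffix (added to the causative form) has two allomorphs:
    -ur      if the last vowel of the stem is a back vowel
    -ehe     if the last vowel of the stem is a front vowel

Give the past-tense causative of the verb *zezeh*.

zezehaur

The last vowel of *zezeh* is /e/, which is a non-high vowel, so the causative suffix is -a, giving *zezeha*.
The causative form *zezeha*: last vowel = /a/, a back vowel → -ur → *zezehaur*.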